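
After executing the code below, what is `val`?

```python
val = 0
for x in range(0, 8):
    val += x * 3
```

x=0: val = 0+0*3 = 0
x=1: val = 0+1*3 = 3
x=2: val = 3+2*3 = 9
x=3: val = 9+3*3 = 18
x=4: val = 18+4*3 = 30
x=5: val = 30+5*3 = 45
x=6: val = 45+6*3 = 63
x=7: val = 63+7*3 = 84

84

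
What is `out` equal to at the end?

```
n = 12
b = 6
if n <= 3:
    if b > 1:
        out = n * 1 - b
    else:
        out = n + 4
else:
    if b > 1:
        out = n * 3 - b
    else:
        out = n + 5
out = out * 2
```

60

n=12, b=6
n <= 3 is False; b > 1 is True
→ out = n * 3 - b = 30
out = 30*2 = 60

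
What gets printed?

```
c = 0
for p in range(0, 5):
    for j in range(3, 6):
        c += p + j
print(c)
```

90

p=0,j=3: c = 0+3 = 3
p=0,j=4: c = 3+4 = 7
p=0,j=5: c = 7+5 = 12
p=1,j=3: c = 12+4 = 16
p=1,j=4: c = 16+5 = 21
p=1,j=5: c = 21+6 = 27
p=2,j=3: c = 27+5 = 32
p=2,j=4: c = 32+6 = 38
p=2,j=5: c = 38+7 = 45
p=3,j=3: c = 45+6 = 51
p=3,j=4: c = 51+7 = 58
p=3,j=5: c = 58+8 = 66
p=4,j=3: c = 66+7 = 73
p=4,j=4: c = 73+8 = 81
p=4,j=5: c = 81+9 = 90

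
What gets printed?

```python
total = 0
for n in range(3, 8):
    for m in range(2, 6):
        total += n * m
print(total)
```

n=3,m=2: total = 0+6 = 6
n=3,m=3: total = 6+9 = 15
n=3,m=4: total = 15+12 = 27
n=3,m=5: total = 27+15 = 42
n=4,m=2: total = 42+8 = 50
n=4,m=3: total = 50+12 = 62
n=4,m=4: total = 62+16 = 78
n=4,m=5: total = 78+20 = 98
n=5,m=2: total = 98+10 = 108
n=5,m=3: total = 108+15 = 123
n=5,m=4: total = 123+20 = 143
n=5,m=5: total = 143+25 = 168
n=6,m=2: total = 168+12 = 180
n=6,m=3: total = 180+18 = 198
n=6,m=4: total = 198+24 = 222
n=6,m=5: total = 222+30 = 252
n=7,m=2: total = 252+14 = 266
n=7,m=3: total = 266+21 = 287
n=7,m=4: total = 287+28 = 315
n=7,m=5: total = 315+35 = 350

350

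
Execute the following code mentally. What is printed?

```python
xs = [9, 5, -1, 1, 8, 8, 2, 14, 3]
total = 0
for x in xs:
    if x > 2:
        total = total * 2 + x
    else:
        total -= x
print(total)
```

487

x=9: >2, total = 0*2+9 = 9
x=5: >2, total = 9*2+5 = 23
x=-1: not >2, total = 23-(-1) = 24
x=1: not >2, total = 24-1 = 23
x=8: >2, total = 23*2+8 = 54
x=8: >2, total = 54*2+8 = 116
x=2: not >2, total = 116-2 = 114
x=14: >2, total = 114*2+14 = 242
x=3: >2, total = 242*2+3 = 487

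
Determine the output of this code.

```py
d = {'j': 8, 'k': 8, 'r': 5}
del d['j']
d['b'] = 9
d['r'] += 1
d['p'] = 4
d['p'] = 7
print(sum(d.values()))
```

30

del 'j' → {'k': 8, 'r': 5}
d['b'] = 9 → {'k': 8, 'r': 5, 'b': 9}
d['r'] = 5+1 = 6 → {'k': 8, 'r': 6, 'b': 9}
d['p'] = 4 → {'k': 8, 'r': 6, 'b': 9, 'p': 4}
d['p'] = 7 → {'k': 8, 'r': 6, 'b': 9, 'p': 7}
sum of values = 30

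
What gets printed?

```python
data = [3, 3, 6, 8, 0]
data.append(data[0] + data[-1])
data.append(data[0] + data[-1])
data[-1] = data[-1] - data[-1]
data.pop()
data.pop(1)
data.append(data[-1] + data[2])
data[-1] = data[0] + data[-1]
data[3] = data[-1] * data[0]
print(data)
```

append data[0]+data[-1] = 3+0 = 3 → [3, 3, 6, 8, 0, 3]
append data[0]+data[-1] = 3+3 = 6 → [3, 3, 6, 8, 0, 3, 6]
data[-1] = data[-1]-data[-1] = 6-6 = 0 → [3, 3, 6, 8, 0, 3, 0]
pop() removes 0 → [3, 3, 6, 8, 0, 3]
pop(1) removes 3 → [3, 6, 8, 0, 3]
append data[-1]+data[2] = 3+8 = 11 → [3, 6, 8, 0, 3, 11]
data[-1] = data[0]+data[-1] = 3+11 = 14 → [3, 6, 8, 0, 3, 14]
data[3] = data[-1]*data[0] = 14*3 = 42 → [3, 6, 8, 42, 3, 14]

[3, 6, 8, 42, 3, 14]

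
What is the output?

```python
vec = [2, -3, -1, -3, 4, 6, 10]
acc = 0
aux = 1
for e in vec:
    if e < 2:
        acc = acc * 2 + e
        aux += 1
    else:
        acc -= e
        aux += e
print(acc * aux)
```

e=2: not <2, acc = 0-2 = -2; aux=3
e=-3: <2, acc = (-2)*2+(-3) = -7; aux=4
e=-1: <2, acc = (-7)*2+(-1) = -15; aux=5
e=-3: <2, acc = (-15)*2+(-3) = -33; aux=6
e=4: not <2, acc = (-33)-4 = -37; aux=10
e=6: not <2, acc = (-37)-6 = -43; aux=16
e=10: not <2, acc = (-43)-10 = -53; aux=26
acc*aux = (-53)*26 = -1378

-1378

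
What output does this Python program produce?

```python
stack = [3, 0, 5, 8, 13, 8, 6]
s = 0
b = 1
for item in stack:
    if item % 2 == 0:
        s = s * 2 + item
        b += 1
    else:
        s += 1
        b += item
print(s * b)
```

item=3: not even, s = 0+1 = 1; b=4
item=0: even, s = 1*2+0 = 2; b=5
item=5: not even, s = 2+1 = 3; b=10
item=8: even, s = 3*2+8 = 14; b=11
item=13: not even, s = 14+1 = 15; b=24
item=8: even, s = 15*2+8 = 38; b=25
item=6: even, s = 38*2+6 = 82; b=26
s*b = 82*26 = 2132

2132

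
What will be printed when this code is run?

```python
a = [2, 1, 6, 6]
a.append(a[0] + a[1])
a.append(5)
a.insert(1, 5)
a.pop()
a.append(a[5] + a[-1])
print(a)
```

[2, 5, 1, 6, 6, 3, 6]

append a[0]+a[1] = 2+1 = 3 → [2, 1, 6, 6, 3]
append 5 → [2, 1, 6, 6, 3, 5]
insert 5 at 1 → [2, 5, 1, 6, 6, 3, 5]
pop() removes 5 → [2, 5, 1, 6, 6, 3]
append a[5]+a[-1] = 3+3 = 6 → [2, 5, 1, 6, 6, 3, 6]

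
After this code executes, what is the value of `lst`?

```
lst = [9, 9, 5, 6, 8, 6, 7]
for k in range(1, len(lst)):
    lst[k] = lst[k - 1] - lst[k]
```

[9, 0, -5, -11, -19, -25, -32]

k=1: lst[1] = 9-9 = 0 → [9, 0, 5, 6, 8, 6, 7]
k=2: lst[2] = 0-5 = -5 → [9, 0, -5, 6, 8, 6, 7]
k=3: lst[3] = (-5)-6 = -11 → [9, 0, -5, -11, 8, 6, 7]
k=4: lst[4] = (-11)-8 = -19 → [9, 0, -5, -11, -19, 6, 7]
k=5: lst[5] = (-19)-6 = -25 → [9, 0, -5, -11, -19, -25, 7]
k=6: lst[6] = (-25)-7 = -32 → [9, 0, -5, -11, -19, -25, -32]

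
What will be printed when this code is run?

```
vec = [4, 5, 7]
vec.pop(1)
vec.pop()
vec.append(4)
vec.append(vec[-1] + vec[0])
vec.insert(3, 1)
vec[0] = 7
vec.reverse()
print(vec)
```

pop(1) removes 5 → [4, 7]
pop() removes 7 → [4]
append 4 → [4, 4]
append vec[-1]+vec[0] = 4+4 = 8 → [4, 4, 8]
insert 1 at 3 → [4, 4, 8, 1]
vec[0] = 7 → [7, 4, 8, 1]
reverse → [1, 8, 4, 7]

[1, 8, 4, 7]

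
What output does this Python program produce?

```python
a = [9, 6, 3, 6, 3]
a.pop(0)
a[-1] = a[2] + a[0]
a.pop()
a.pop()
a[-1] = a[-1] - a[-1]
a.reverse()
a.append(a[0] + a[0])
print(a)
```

[0, 6, 0]

pop(0) removes 9 → [6, 3, 6, 3]
a[-1] = a[2]+a[0] = 6+6 = 12 → [6, 3, 6, 12]
pop() removes 12 → [6, 3, 6]
pop() removes 6 → [6, 3]
a[-1] = a[-1]-a[-1] = 3-3 = 0 → [6, 0]
reverse → [0, 6]
append a[0]+a[0] = 0+0 = 0 → [0, 6, 0]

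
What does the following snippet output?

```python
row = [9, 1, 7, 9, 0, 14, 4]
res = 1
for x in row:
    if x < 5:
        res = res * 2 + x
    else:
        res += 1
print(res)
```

x=9: not <5, res = 1+1 = 2
x=1: <5, res = 2*2+1 = 5
x=7: not <5, res = 5+1 = 6
x=9: not <5, res = 6+1 = 7
x=0: <5, res = 7*2+0 = 14
x=14: not <5, res = 14+1 = 15
x=4: <5, res = 15*2+4 = 34

34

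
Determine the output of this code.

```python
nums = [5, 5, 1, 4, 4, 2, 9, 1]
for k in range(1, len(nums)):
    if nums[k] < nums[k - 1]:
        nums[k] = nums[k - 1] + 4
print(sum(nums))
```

k=1: 5>=5, unchanged → [5, 5, 1, 4, 4, 2, 9, 1]
k=2: 1<5, nums[2] = 5+4 = 9 → [5, 5, 9, 4, 4, 2, 9, 1]
k=3: 4<9, nums[3] = 9+4 = 13 → [5, 5, 9, 13, 4, 2, 9, 1]
k=4: 4<13, nums[4] = 13+4 = 17 → [5, 5, 9, 13, 17, 2, 9, 1]
k=5: 2<17, nums[5] = 17+4 = 21 → [5, 5, 9, 13, 17, 21, 9, 1]
k=6: 9<21, nums[6] = 21+4 = 25 → [5, 5, 9, 13, 17, 21, 25, 1]
k=7: 1<25, nums[7] = 25+4 = 29 → [5, 5, 9, 13, 17, 21, 25, 29]
sum = 124

124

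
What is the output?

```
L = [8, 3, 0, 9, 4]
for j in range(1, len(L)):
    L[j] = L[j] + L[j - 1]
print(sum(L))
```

74

j=1: L[1] = 3+8 = 11 → [8, 11, 0, 9, 4]
j=2: L[2] = 0+11 = 11 → [8, 11, 11, 9, 4]
j=3: L[3] = 9+11 = 20 → [8, 11, 11, 20, 4]
j=4: L[4] = 4+20 = 24 → [8, 11, 11, 20, 24]
sum = 74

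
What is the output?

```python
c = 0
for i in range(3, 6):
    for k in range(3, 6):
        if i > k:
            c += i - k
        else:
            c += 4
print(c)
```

28

i=3,k=3: not 3>3, c = 0+4 = 4
i=3,k=4: not 3>4, c = 4+4 = 8
i=3,k=5: not 3>5, c = 8+4 = 12
i=4,k=3: 4>3, c = 12+1 = 13
i=4,k=4: not 4>4, c = 13+4 = 17
i=4,k=5: not 4>5, c = 17+4 = 21
i=5,k=3: 5>3, c = 21+2 = 23
i=5,k=4: 5>4, c = 23+1 = 24
i=5,k=5: not 5>5, c = 24+4 = 28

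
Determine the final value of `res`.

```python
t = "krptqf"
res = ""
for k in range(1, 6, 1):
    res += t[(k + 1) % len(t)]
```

k=1: add t[2]='p' → 'p'
k=2: add t[3]='t' → 'pt'
k=3: add t[4]='q' → 'ptq'
k=4: add t[5]='f' → 'ptqf'
k=5: add t[0]='k' → 'ptqfk'

'ptqfk'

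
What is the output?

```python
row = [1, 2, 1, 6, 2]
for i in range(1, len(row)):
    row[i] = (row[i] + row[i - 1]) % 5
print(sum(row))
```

i=1: row[1] = (2+1)%5 = 3 → [1, 3, 1, 6, 2]
i=2: row[2] = (1+3)%5 = 4 → [1, 3, 4, 6, 2]
i=3: row[3] = (6+4)%5 = 0 → [1, 3, 4, 0, 2]
i=4: row[4] = (2+0)%5 = 2 → [1, 3, 4, 0, 2]
sum = 10

10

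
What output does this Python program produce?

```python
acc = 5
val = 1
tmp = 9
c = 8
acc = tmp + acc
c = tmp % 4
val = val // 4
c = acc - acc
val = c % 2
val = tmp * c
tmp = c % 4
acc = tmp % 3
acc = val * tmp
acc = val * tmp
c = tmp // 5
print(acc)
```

0

acc = 9+5 = 14
c = 9%4 = 1
val = 1//4 = 0
c = 14-14 = 0
val = 0%2 = 0
val = 9*0 = 0
tmp = 0%4 = 0
acc = 0%3 = 0
acc = 0*0 = 0
acc = 0*0 = 0
c = 0//5 = 0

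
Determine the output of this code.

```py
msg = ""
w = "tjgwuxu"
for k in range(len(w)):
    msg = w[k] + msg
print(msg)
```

uxuwgjt

k=0: prepend 't' → 't'
k=1: prepend 'j' → 'jt'
k=2: prepend 'g' → 'gjt'
k=3: prepend 'w' → 'wgjt'
k=4: prepend 'u' → 'uwgjt'
k=5: prepend 'x' → 'xuwgjt'
k=6: prepend 'u' → 'uxuwgjt'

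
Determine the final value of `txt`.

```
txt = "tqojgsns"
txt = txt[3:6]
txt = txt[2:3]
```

's'

slice [3:6] → 'jgs'
slice [2:3] → 's'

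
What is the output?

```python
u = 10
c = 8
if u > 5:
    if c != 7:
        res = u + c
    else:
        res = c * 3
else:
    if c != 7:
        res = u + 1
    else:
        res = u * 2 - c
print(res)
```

u=10, c=8
u > 5 is True; c != 7 is True
→ res = u + c = 18

18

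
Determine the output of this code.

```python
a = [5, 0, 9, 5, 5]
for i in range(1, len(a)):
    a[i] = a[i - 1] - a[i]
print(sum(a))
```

i=1: a[1] = 5-0 = 5 → [5, 5, 9, 5, 5]
i=2: a[2] = 5-9 = -4 → [5, 5, -4, 5, 5]
i=3: a[3] = (-4)-5 = -9 → [5, 5, -4, -9, 5]
i=4: a[4] = (-9)-5 = -14 → [5, 5, -4, -9, -14]
sum = -17

-17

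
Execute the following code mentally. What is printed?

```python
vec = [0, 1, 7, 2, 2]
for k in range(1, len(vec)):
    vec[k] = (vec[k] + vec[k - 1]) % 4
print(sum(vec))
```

k=1: vec[1] = (1+0)%4 = 1 → [0, 1, 7, 2, 2]
k=2: vec[2] = (7+1)%4 = 0 → [0, 1, 0, 2, 2]
k=3: vec[3] = (2+0)%4 = 2 → [0, 1, 0, 2, 2]
k=4: vec[4] = (2+2)%4 = 0 → [0, 1, 0, 2, 0]
sum = 3

3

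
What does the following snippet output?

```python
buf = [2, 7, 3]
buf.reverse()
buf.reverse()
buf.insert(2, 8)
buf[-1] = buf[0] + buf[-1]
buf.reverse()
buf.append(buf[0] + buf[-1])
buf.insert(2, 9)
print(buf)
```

[5, 8, 9, 7, 2, 7]

reverse → [3, 7, 2]
reverse → [2, 7, 3]
insert 8 at 2 → [2, 7, 8, 3]
buf[-1] = buf[0]+buf[-1] = 2+3 = 5 → [2, 7, 8, 5]
reverse → [5, 8, 7, 2]
append buf[0]+buf[-1] = 5+2 = 7 → [5, 8, 7, 2, 7]
insert 9 at 2 → [5, 8, 9, 7, 2, 7]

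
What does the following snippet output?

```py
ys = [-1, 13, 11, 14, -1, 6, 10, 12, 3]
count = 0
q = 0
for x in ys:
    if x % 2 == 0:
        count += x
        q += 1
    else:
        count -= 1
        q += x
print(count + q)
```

66

x=-1: not even, count = 0-1 = -1; q=-1
x=13: not even, count = (-1)-1 = -2; q=12
x=11: not even, count = (-2)-1 = -3; q=23
x=14: even, count = (-3)+14 = 11; q=24
x=-1: not even, count = 11-1 = 10; q=23
x=6: even, count = 10+6 = 16; q=24
x=10: even, count = 16+10 = 26; q=25
x=12: even, count = 26+12 = 38; q=26
x=3: not even, count = 38-1 = 37; q=29
count+q = 37+29 = 66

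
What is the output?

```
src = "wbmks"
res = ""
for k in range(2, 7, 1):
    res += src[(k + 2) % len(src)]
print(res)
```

k=2: add src[4]='s' → 's'
k=3: add src[0]='w' → 'sw'
k=4: add src[1]='b' → 'swb'
k=5: add src[2]='m' → 'swbm'
k=6: add src[3]='k' → 'swbmk'

swbmk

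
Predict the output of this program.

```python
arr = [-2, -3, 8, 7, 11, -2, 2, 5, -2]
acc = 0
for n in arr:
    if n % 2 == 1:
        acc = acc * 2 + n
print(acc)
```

n=-2: not odd
n=-3: odd, acc = 0*2+(-3) = -3
n=8: not odd
n=7: odd, acc = (-3)*2+7 = 1
n=11: odd, acc = 1*2+11 = 13
n=-2: not odd
n=2: not odd
n=5: odd, acc = 13*2+5 = 31
n=-2: not odd

31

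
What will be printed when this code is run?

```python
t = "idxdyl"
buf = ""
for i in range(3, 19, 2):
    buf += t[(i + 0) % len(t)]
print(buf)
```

dlddlddl

i=3: add t[3]='d' → 'd'
i=5: add t[5]='l' → 'dl'
i=7: add t[1]='d' → 'dld'
i=9: add t[3]='d' → 'dldd'
i=11: add t[5]='l' → 'dlddl'
i=13: add t[1]='d' → 'dlddld'
i=15: add t[3]='d' → 'dlddldd'
i=17: add t[5]='l' → 'dlddlddl'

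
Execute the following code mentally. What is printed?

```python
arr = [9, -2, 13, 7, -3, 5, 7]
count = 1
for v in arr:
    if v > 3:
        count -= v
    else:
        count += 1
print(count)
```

v=9: >3, count = 1-9 = -8
v=-2: not >3, count = (-8)+1 = -7
v=13: >3, count = (-7)-13 = -20
v=7: >3, count = (-20)-7 = -27
v=-3: not >3, count = (-27)+1 = -26
v=5: >3, count = (-26)-5 = -31
v=7: >3, count = (-31)-7 = -38

-38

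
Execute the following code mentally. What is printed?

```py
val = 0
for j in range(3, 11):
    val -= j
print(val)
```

-52

j=3: val = 0-3 = -3
j=4: val = (-3)-4 = -7
j=5: val = (-7)-5 = -12
j=6: val = (-12)-6 = -18
j=7: val = (-18)-7 = -25
j=8: val = (-25)-8 = -33
j=9: val = (-33)-9 = -42
j=10: val = (-42)-10 = -52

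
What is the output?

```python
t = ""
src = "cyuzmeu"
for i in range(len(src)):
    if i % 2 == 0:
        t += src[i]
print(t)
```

cumu

i=0: add 'c' → 'c'
i=1: skip
i=2: add 'u' → 'cu'
i=3: skip
i=4: add 'm' → 'cum'
i=5: skip
i=6: add 'u' → 'cumu'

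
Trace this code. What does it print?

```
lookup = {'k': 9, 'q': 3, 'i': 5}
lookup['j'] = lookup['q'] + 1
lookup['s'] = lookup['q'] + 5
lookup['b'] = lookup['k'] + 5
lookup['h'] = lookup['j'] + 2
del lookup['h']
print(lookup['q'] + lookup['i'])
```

lookup['j'] = lookup['q']+1 = 4 → {'k': 9, 'q': 3, 'i': 5, 'j': 4}
lookup['s'] = lookup['q']+5 = 8 → {'k': 9, 'q': 3, 'i': 5, 'j': 4, 's': 8}
lookup['b'] = lookup['k']+5 = 14 → {'k': 9, 'q': 3, 'i': 5, 'j': 4, 's': 8, 'b': 14}
lookup['h'] = lookup['j']+2 = 6 → {'k': 9, 'q': 3, 'i': 5, 'j': 4, 's': 8, 'b': 14, 'h': 6}
del 'h' → {'k': 9, 'q': 3, 'i': 5, 'j': 4, 's': 8, 'b': 14}
lookup['q']+lookup['i'] = 3+5 = 8

8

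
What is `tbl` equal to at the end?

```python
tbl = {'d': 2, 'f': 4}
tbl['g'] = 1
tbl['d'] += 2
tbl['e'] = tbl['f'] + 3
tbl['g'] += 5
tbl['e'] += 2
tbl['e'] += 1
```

tbl['g'] = 1 → {'d': 2, 'f': 4, 'g': 1}
tbl['d'] = 2+2 = 4 → {'d': 4, 'f': 4, 'g': 1}
tbl['e'] = tbl['f']+3 = 7 → {'d': 4, 'f': 4, 'g': 1, 'e': 7}
tbl['g'] = 1+5 = 6 → {'d': 4, 'f': 4, 'g': 6, 'e': 7}
tbl['e'] = 7+2 = 9 → {'d': 4, 'f': 4, 'g': 6, 'e': 9}
tbl['e'] = 9+1 = 10 → {'d': 4, 'f': 4, 'g': 6, 'e': 10}

{'d': 4, 'f': 4, 'g': 6, 'e': 10}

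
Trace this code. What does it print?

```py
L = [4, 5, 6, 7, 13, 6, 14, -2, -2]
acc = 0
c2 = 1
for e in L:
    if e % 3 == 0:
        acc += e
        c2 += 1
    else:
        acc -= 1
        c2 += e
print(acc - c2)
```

-37

e=4: not %3==0, acc = 0-1 = -1; c2=5
e=5: not %3==0, acc = (-1)-1 = -2; c2=10
e=6: %3==0, acc = (-2)+6 = 4; c2=11
e=7: not %3==0, acc = 4-1 = 3; c2=18
e=13: not %3==0, acc = 3-1 = 2; c2=31
e=6: %3==0, acc = 2+6 = 8; c2=32
e=14: not %3==0, acc = 8-1 = 7; c2=46
e=-2: not %3==0, acc = 7-1 = 6; c2=44
e=-2: not %3==0, acc = 6-1 = 5; c2=42
acc-c2 = 5-42 = -37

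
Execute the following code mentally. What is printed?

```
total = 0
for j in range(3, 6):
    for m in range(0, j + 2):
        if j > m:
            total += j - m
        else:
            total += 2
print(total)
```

j=3,m=0: 3>0, total = 0+3 = 3
j=3,m=1: 3>1, total = 3+2 = 5
j=3,m=2: 3>2, total = 5+1 = 6
j=3,m=3: not 3>3, total = 6+2 = 8
j=3,m=4: not 3>4, total = 8+2 = 10
j=4,m=0: 4>0, total = 10+4 = 14
j=4,m=1: 4>1, total = 14+3 = 17
j=4,m=2: 4>2, total = 17+2 = 19
j=4,m=3: 4>3, total = 19+1 = 20
j=4,m=4: not 4>4, total = 20+2 = 22
j=4,m=5: not 4>5, total = 22+2 = 24
j=5,m=0: 5>0, total = 24+5 = 29
j=5,m=1: 5>1, total = 29+4 = 33
j=5,m=2: 5>2, total = 33+3 = 36
j=5,m=3: 5>3, total = 36+2 = 38
j=5,m=4: 5>4, total = 38+1 = 39
j=5,m=5: not 5>5, total = 39+2 = 41
j=5,m=6: not 5>6, total = 41+2 = 43

43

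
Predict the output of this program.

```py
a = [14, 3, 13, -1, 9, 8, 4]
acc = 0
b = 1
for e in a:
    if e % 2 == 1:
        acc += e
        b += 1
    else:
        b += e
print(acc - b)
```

-7

e=14: not odd; b=15
e=3: odd, acc = 0+3 = 3; b=16
e=13: odd, acc = 3+13 = 16; b=17
e=-1: odd, acc = 16+(-1) = 15; b=18
e=9: odd, acc = 15+9 = 24; b=19
e=8: not odd; b=27
e=4: not odd; b=31
acc-b = 24-31 = -7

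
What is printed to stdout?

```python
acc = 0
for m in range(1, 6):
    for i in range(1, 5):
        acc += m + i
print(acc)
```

110

m=1,i=1: acc = 0+2 = 2
m=1,i=2: acc = 2+3 = 5
m=1,i=3: acc = 5+4 = 9
m=1,i=4: acc = 9+5 = 14
m=2,i=1: acc = 14+3 = 17
m=2,i=2: acc = 17+4 = 21
m=2,i=3: acc = 21+5 = 26
m=2,i=4: acc = 26+6 = 32
m=3,i=1: acc = 32+4 = 36
m=3,i=2: acc = 36+5 = 41
m=3,i=3: acc = 41+6 = 47
m=3,i=4: acc = 47+7 = 54
m=4,i=1: acc = 54+5 = 59
m=4,i=2: acc = 59+6 = 65
m=4,i=3: acc = 65+7 = 72
m=4,i=4: acc = 72+8 = 80
m=5,i=1: acc = 80+6 = 86
m=5,i=2: acc = 86+7 = 93
m=5,i=3: acc = 93+8 = 101
m=5,i=4: acc = 101+9 = 110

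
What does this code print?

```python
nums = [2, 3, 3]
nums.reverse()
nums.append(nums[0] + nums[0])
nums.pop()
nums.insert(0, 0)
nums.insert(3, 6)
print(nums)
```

[0, 3, 3, 6, 2]

reverse → [3, 3, 2]
append nums[0]+nums[0] = 3+3 = 6 → [3, 3, 2, 6]
pop() removes 6 → [3, 3, 2]
insert 0 at 0 → [0, 3, 3, 2]
insert 6 at 3 → [0, 3, 3, 6, 2]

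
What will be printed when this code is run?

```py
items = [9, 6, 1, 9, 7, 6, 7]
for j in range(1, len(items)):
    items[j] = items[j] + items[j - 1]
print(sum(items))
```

j=1: items[1] = 6+9 = 15 → [9, 15, 1, 9, 7, 6, 7]
j=2: items[2] = 1+15 = 16 → [9, 15, 16, 9, 7, 6, 7]
j=3: items[3] = 9+16 = 25 → [9, 15, 16, 25, 7, 6, 7]
j=4: items[4] = 7+25 = 32 → [9, 15, 16, 25, 32, 6, 7]
j=5: items[5] = 6+32 = 38 → [9, 15, 16, 25, 32, 38, 7]
j=6: items[6] = 7+38 = 45 → [9, 15, 16, 25, 32, 38, 45]
sum = 180

180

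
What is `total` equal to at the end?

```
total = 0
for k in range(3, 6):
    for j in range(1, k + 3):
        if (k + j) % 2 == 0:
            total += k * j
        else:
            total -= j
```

k=3,j=1: even sum, total = 0+3 = 3
k=3,j=2: odd sum, total = 3-2 = 1
k=3,j=3: even sum, total = 1+9 = 10
k=3,j=4: odd sum, total = 10-4 = 6
k=3,j=5: even sum, total = 6+15 = 21
k=4,j=1: odd sum, total = 21-1 = 20
k=4,j=2: even sum, total = 20+8 = 28
k=4,j=3: odd sum, total = 28-3 = 25
k=4,j=4: even sum, total = 25+16 = 41
k=4,j=5: odd sum, total = 41-5 = 36
k=4,j=6: even sum, total = 36+24 = 60
k=5,j=1: even sum, total = 60+5 = 65
k=5,j=2: odd sum, total = 65-2 = 63
k=5,j=3: even sum, total = 63+15 = 78
k=5,j=4: odd sum, total = 78-4 = 74
k=5,j=5: even sum, total = 74+25 = 99
k=5,j=6: odd sum, total = 99-6 = 93
k=5,j=7: even sum, total = 93+35 = 128

128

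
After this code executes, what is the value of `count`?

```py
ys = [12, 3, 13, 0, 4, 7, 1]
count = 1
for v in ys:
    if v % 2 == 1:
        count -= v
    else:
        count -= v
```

-39

v=12: not odd, count = 1-12 = -11
v=3: odd, count = (-11)-3 = -14
v=13: odd, count = (-14)-13 = -27
v=0: not odd, count = (-27)-0 = -27
v=4: not odd, count = (-27)-4 = -31
v=7: odd, count = (-31)-7 = -38
v=1: odd, count = (-38)-1 = -39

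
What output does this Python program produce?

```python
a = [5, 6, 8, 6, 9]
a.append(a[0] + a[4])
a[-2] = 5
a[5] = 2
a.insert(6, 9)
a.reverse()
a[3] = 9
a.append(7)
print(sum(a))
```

51

append a[0]+a[4] = 5+9 = 14 → [5, 6, 8, 6, 9, 14]
a[-2] = 5 → [5, 6, 8, 6, 5, 14]
a[5] = 2 → [5, 6, 8, 6, 5, 2]
insert 9 at 6 → [5, 6, 8, 6, 5, 2, 9]
reverse → [9, 2, 5, 6, 8, 6, 5]
a[3] = 9 → [9, 2, 5, 9, 8, 6, 5]
append 7 → [9, 2, 5, 9, 8, 6, 5, 7]
sum = 51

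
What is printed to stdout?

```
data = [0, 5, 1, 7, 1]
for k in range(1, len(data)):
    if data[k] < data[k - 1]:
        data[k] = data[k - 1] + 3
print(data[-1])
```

14

k=1: 5>=0, unchanged → [0, 5, 1, 7, 1]
k=2: 1<5, data[2] = 5+3 = 8 → [0, 5, 8, 7, 1]
k=3: 7<8, data[3] = 8+3 = 11 → [0, 5, 8, 11, 1]
k=4: 1<11, data[4] = 11+3 = 14 → [0, 5, 8, 11, 14]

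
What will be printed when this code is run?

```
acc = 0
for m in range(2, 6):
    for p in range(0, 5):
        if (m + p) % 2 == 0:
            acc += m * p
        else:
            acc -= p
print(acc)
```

48

m=2,p=0: even sum, acc = 0+0 = 0
m=2,p=1: odd sum, acc = 0-1 = -1
m=2,p=2: even sum, acc = (-1)+4 = 3
m=2,p=3: odd sum, acc = 3-3 = 0
m=2,p=4: even sum, acc = 0+8 = 8
m=3,p=0: odd sum, acc = 8-0 = 8
m=3,p=1: even sum, acc = 8+3 = 11
m=3,p=2: odd sum, acc = 11-2 = 9
m=3,p=3: even sum, acc = 9+9 = 18
m=3,p=4: odd sum, acc = 18-4 = 14
m=4,p=0: even sum, acc = 14+0 = 14
m=4,p=1: odd sum, acc = 14-1 = 13
m=4,p=2: even sum, acc = 13+8 = 21
m=4,p=3: odd sum, acc = 21-3 = 18
m=4,p=4: even sum, acc = 18+16 = 34
m=5,p=0: odd sum, acc = 34-0 = 34
m=5,p=1: even sum, acc = 34+5 = 39
m=5,p=2: odd sum, acc = 39-2 = 37
m=5,p=3: even sum, acc = 37+15 = 52
m=5,p=4: odd sum, acc = 52-4 = 48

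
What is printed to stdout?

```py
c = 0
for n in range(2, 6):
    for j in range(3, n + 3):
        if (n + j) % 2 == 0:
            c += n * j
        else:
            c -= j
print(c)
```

122

n=2,j=3: odd sum, c = 0-3 = -3
n=2,j=4: even sum, c = (-3)+8 = 5
n=3,j=3: even sum, c = 5+9 = 14
n=3,j=4: odd sum, c = 14-4 = 10
n=3,j=5: even sum, c = 10+15 = 25
n=4,j=3: odd sum, c = 25-3 = 22
n=4,j=4: even sum, c = 22+16 = 38
n=4,j=5: odd sum, c = 38-5 = 33
n=4,j=6: even sum, c = 33+24 = 57
n=5,j=3: even sum, c = 57+15 = 72
n=5,j=4: odd sum, c = 72-4 = 68
n=5,j=5: even sum, c = 68+25 = 93
n=5,j=6: odd sum, c = 93-6 = 87
n=5,j=7: even sum, c = 87+35 = 122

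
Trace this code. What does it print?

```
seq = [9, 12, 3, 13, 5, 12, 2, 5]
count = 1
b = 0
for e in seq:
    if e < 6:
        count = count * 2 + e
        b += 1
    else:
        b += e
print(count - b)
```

e=9: not <6; b=9
e=12: not <6; b=21
e=3: <6, count = 1*2+3 = 5; b=22
e=13: not <6; b=35
e=5: <6, count = 5*2+5 = 15; b=36
e=12: not <6; b=48
e=2: <6, count = 15*2+2 = 32; b=49
e=5: <6, count = 32*2+5 = 69; b=50
count-b = 69-50 = 19

19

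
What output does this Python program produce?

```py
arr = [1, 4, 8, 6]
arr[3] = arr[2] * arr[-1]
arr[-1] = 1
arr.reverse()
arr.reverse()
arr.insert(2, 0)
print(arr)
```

arr[3] = arr[2]*arr[-1] = 8*6 = 48 → [1, 4, 8, 48]
arr[-1] = 1 → [1, 4, 8, 1]
reverse → [1, 8, 4, 1]
reverse → [1, 4, 8, 1]
insert 0 at 2 → [1, 4, 0, 8, 1]

[1, 4, 0, 8, 1]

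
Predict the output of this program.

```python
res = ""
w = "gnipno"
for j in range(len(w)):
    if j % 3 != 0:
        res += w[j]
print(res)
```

nino

j=0: skip
j=1: add 'n' → 'n'
j=2: add 'i' → 'ni'
j=3: skip
j=4: add 'n' → 'nin'
j=5: add 'o' → 'nino'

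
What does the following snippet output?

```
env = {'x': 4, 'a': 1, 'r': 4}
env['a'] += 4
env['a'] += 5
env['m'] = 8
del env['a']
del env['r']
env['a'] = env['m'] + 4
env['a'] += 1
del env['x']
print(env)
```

env['a'] = 1+4 = 5 → {'x': 4, 'a': 5, 'r': 4}
env['a'] = 5+5 = 10 → {'x': 4, 'a': 10, 'r': 4}
env['m'] = 8 → {'x': 4, 'a': 10, 'r': 4, 'm': 8}
del 'a' → {'x': 4, 'r': 4, 'm': 8}
del 'r' → {'x': 4, 'm': 8}
env['a'] = env['m']+4 = 12 → {'x': 4, 'm': 8, 'a': 12}
env['a'] = 12+1 = 13 → {'x': 4, 'm': 8, 'a': 13}
del 'x' → {'m': 8, 'a': 13}

{'m': 8, 'a': 13}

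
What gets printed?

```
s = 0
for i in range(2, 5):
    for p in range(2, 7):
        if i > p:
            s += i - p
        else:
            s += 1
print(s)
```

16

i=2,p=2: not 2>2, s = 0+1 = 1
i=2,p=3: not 2>3, s = 1+1 = 2
i=2,p=4: not 2>4, s = 2+1 = 3
i=2,p=5: not 2>5, s = 3+1 = 4
i=2,p=6: not 2>6, s = 4+1 = 5
i=3,p=2: 3>2, s = 5+1 = 6
i=3,p=3: not 3>3, s = 6+1 = 7
i=3,p=4: not 3>4, s = 7+1 = 8
i=3,p=5: not 3>5, s = 8+1 = 9
i=3,p=6: not 3>6, s = 9+1 = 10
i=4,p=2: 4>2, s = 10+2 = 12
i=4,p=3: 4>3, s = 12+1 = 13
i=4,p=4: not 4>4, s = 13+1 = 14
i=4,p=5: not 4>5, s = 14+1 = 15
i=4,p=6: not 4>6, s = 15+1 = 16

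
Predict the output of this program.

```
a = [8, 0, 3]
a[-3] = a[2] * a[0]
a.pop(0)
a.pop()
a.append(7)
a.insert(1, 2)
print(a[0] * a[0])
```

0

a[-3] = a[2]*a[0] = 3*8 = 24 → [24, 0, 3]
pop(0) removes 24 → [0, 3]
pop() removes 3 → [0]
append 7 → [0, 7]
insert 2 at 1 → [0, 2, 7]
a[0]*a[0] = 0*0 = 0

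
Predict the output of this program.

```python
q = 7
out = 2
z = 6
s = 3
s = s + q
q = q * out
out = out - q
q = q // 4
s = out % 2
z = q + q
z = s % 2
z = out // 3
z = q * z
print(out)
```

-12

s = 3+7 = 10
q = 7*2 = 14
out = 2-14 = -12
q = 14//4 = 3
s = (-12)%2 = 0
z = 3+3 = 6
z = 0%2 = 0
z = (-12)//3 = -4
z = 3*(-4) = -12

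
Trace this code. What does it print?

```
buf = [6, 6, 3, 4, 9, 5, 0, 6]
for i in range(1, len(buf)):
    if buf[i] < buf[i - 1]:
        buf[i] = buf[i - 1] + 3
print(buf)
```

[6, 6, 9, 12, 15, 18, 21, 24]

i=1: 6>=6, unchanged → [6, 6, 3, 4, 9, 5, 0, 6]
i=2: 3<6, buf[2] = 6+3 = 9 → [6, 6, 9, 4, 9, 5, 0, 6]
i=3: 4<9, buf[3] = 9+3 = 12 → [6, 6, 9, 12, 9, 5, 0, 6]
i=4: 9<12, buf[4] = 12+3 = 15 → [6, 6, 9, 12, 15, 5, 0, 6]
i=5: 5<15, buf[5] = 15+3 = 18 → [6, 6, 9, 12, 15, 18, 0, 6]
i=6: 0<18, buf[6] = 18+3 = 21 → [6, 6, 9, 12, 15, 18, 21, 6]
i=7: 6<21, buf[7] = 21+3 = 24 → [6, 6, 9, 12, 15, 18, 21, 24]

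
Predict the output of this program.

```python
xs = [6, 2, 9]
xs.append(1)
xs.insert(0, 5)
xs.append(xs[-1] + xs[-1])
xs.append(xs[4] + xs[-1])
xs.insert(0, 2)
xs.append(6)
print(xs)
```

[2, 5, 6, 2, 9, 1, 2, 3, 6]

append 1 → [6, 2, 9, 1]
insert 5 at 0 → [5, 6, 2, 9, 1]
append xs[-1]+xs[-1] = 1+1 = 2 → [5, 6, 2, 9, 1, 2]
append xs[4]+xs[-1] = 1+2 = 3 → [5, 6, 2, 9, 1, 2, 3]
insert 2 at 0 → [2, 5, 6, 2, 9, 1, 2, 3]
append 6 → [2, 5, 6, 2, 9, 1, 2, 3, 6]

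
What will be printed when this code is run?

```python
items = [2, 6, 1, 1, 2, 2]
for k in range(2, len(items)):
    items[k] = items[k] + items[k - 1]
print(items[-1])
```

12

k=2: items[2] = 1+6 = 7 → [2, 6, 7, 1, 2, 2]
k=3: items[3] = 1+7 = 8 → [2, 6, 7, 8, 2, 2]
k=4: items[4] = 2+8 = 10 → [2, 6, 7, 8, 10, 2]
k=5: items[5] = 2+10 = 12 → [2, 6, 7, 8, 10, 12]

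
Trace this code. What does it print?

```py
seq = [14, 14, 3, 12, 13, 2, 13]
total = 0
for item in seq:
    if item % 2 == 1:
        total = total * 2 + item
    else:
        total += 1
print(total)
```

73

item=14: not odd, total = 0+1 = 1
item=14: not odd, total = 1+1 = 2
item=3: odd, total = 2*2+3 = 7
item=12: not odd, total = 7+1 = 8
item=13: odd, total = 8*2+13 = 29
item=2: not odd, total = 29+1 = 30
item=13: odd, total = 30*2+13 = 73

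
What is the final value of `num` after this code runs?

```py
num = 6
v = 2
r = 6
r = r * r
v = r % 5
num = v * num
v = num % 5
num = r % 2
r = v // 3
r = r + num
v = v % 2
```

r = 6*6 = 36
v = 36%5 = 1
num = 1*6 = 6
v = 6%5 = 1
num = 36%2 = 0
r = 1//3 = 0
r = 0+0 = 0
v = 1%2 = 1

0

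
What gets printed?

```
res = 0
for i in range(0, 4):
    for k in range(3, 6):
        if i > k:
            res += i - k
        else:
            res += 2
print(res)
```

24

i=0,k=3: not 0>3, res = 0+2 = 2
i=0,k=4: not 0>4, res = 2+2 = 4
i=0,k=5: not 0>5, res = 4+2 = 6
i=1,k=3: not 1>3, res = 6+2 = 8
i=1,k=4: not 1>4, res = 8+2 = 10
i=1,k=5: not 1>5, res = 10+2 = 12
i=2,k=3: not 2>3, res = 12+2 = 14
i=2,k=4: not 2>4, res = 14+2 = 16
i=2,k=5: not 2>5, res = 16+2 = 18
i=3,k=3: not 3>3, res = 18+2 = 20
i=3,k=4: not 3>4, res = 20+2 = 22
i=3,k=5: not 3>5, res = 22+2 = 24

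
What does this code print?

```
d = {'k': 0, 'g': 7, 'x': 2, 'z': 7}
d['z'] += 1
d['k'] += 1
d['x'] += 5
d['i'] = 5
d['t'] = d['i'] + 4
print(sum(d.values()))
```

37

d['z'] = 7+1 = 8 → {'k': 0, 'g': 7, 'x': 2, 'z': 8}
d['k'] = 0+1 = 1 → {'k': 1, 'g': 7, 'x': 2, 'z': 8}
d['x'] = 2+5 = 7 → {'k': 1, 'g': 7, 'x': 7, 'z': 8}
d['i'] = 5 → {'k': 1, 'g': 7, 'x': 7, 'z': 8, 'i': 5}
d['t'] = d['i']+4 = 9 → {'k': 1, 'g': 7, 'x': 7, 'z': 8, 'i': 5, 't': 9}
sum of values = 37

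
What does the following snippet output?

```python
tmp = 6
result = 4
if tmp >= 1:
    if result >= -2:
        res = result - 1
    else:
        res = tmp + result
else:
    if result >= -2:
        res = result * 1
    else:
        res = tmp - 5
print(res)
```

3

tmp=6, result=4
tmp >= 1 is True; result >= -2 is True
→ res = result - 1 = 3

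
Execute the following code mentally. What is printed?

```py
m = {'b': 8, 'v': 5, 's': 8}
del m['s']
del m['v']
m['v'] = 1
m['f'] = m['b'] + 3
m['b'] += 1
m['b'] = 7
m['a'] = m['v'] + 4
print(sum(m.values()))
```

24

del 's' → {'b': 8, 'v': 5}
del 'v' → {'b': 8}
m['v'] = 1 → {'b': 8, 'v': 1}
m['f'] = m['b']+3 = 11 → {'b': 8, 'v': 1, 'f': 11}
m['b'] = 8+1 = 9 → {'b': 9, 'v': 1, 'f': 11}
m['b'] = 7 → {'b': 7, 'v': 1, 'f': 11}
m['a'] = m['v']+4 = 5 → {'b': 7, 'v': 1, 'f': 11, 'a': 5}
sum of values = 24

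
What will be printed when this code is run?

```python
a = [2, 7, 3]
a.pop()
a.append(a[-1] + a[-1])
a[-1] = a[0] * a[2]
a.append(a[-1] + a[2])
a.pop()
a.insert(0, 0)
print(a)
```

[0, 2, 7, 28]

pop() removes 3 → [2, 7]
append a[-1]+a[-1] = 7+7 = 14 → [2, 7, 14]
a[-1] = a[0]*a[2] = 2*14 = 28 → [2, 7, 28]
append a[-1]+a[2] = 28+28 = 56 → [2, 7, 28, 56]
pop() removes 56 → [2, 7, 28]
insert 0 at 0 → [0, 2, 7, 28]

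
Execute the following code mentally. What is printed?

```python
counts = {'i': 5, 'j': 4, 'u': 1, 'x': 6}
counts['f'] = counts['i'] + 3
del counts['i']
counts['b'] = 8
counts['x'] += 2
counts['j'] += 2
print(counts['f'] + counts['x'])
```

counts['f'] = counts['i']+3 = 8 → {'i': 5, 'j': 4, 'u': 1, 'x': 6, 'f': 8}
del 'i' → {'j': 4, 'u': 1, 'x': 6, 'f': 8}
counts['b'] = 8 → {'j': 4, 'u': 1, 'x': 6, 'f': 8, 'b': 8}
counts['x'] = 6+2 = 8 → {'j': 4, 'u': 1, 'x': 8, 'f': 8, 'b': 8}
counts['j'] = 4+2 = 6 → {'j': 6, 'u': 1, 'x': 8, 'f': 8, 'b': 8}
counts['f']+counts['x'] = 8+8 = 16

16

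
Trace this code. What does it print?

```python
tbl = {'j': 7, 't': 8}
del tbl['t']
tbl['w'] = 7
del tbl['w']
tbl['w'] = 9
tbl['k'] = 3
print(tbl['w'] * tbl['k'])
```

del 't' → {'j': 7}
tbl['w'] = 7 → {'j': 7, 'w': 7}
del 'w' → {'j': 7}
tbl['w'] = 9 → {'j': 7, 'w': 9}
tbl['k'] = 3 → {'j': 7, 'w': 9, 'k': 3}
tbl['w']*tbl['k'] = 9*3 = 27

27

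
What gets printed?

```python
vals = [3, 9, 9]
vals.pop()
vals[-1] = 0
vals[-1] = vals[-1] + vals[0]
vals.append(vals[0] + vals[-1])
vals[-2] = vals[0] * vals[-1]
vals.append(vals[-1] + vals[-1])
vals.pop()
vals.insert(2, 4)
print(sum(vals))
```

pop() removes 9 → [3, 9]
vals[-1] = 0 → [3, 0]
vals[-1] = vals[-1]+vals[0] = 0+3 = 3 → [3, 3]
append vals[0]+vals[-1] = 3+3 = 6 → [3, 3, 6]
vals[-2] = vals[0]*vals[-1] = 3*6 = 18 → [3, 18, 6]
append vals[-1]+vals[-1] = 6+6 = 12 → [3, 18, 6, 12]
pop() removes 12 → [3, 18, 6]
insert 4 at 2 → [3, 18, 4, 6]
sum = 31

31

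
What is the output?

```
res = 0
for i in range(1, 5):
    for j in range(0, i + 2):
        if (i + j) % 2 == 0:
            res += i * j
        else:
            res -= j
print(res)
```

20

i=1,j=0: odd sum, res = 0-0 = 0
i=1,j=1: even sum, res = 0+1 = 1
i=1,j=2: odd sum, res = 1-2 = -1
i=2,j=0: even sum, res = (-1)+0 = -1
i=2,j=1: odd sum, res = (-1)-1 = -2
i=2,j=2: even sum, res = (-2)+4 = 2
i=2,j=3: odd sum, res = 2-3 = -1
i=3,j=0: odd sum, res = (-1)-0 = -1
i=3,j=1: even sum, res = (-1)+3 = 2
i=3,j=2: odd sum, res = 2-2 = 0
i=3,j=3: even sum, res = 0+9 = 9
i=3,j=4: odd sum, res = 9-4 = 5
i=4,j=0: even sum, res = 5+0 = 5
i=4,j=1: odd sum, res = 5-1 = 4
i=4,j=2: even sum, res = 4+8 = 12
i=4,j=3: odd sum, res = 12-3 = 9
i=4,j=4: even sum, res = 9+16 = 25
i=4,j=5: odd sum, res = 25-5 = 20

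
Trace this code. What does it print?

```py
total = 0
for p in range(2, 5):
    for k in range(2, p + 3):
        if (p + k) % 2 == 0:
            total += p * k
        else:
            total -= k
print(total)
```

67

p=2,k=2: even sum, total = 0+4 = 4
p=2,k=3: odd sum, total = 4-3 = 1
p=2,k=4: even sum, total = 1+8 = 9
p=3,k=2: odd sum, total = 9-2 = 7
p=3,k=3: even sum, total = 7+9 = 16
p=3,k=4: odd sum, total = 16-4 = 12
p=3,k=5: even sum, total = 12+15 = 27
p=4,k=2: even sum, total = 27+8 = 35
p=4,k=3: odd sum, total = 35-3 = 32
p=4,k=4: even sum, total = 32+16 = 48
p=4,k=5: odd sum, total = 48-5 = 43
p=4,k=6: even sum, total = 43+24 = 67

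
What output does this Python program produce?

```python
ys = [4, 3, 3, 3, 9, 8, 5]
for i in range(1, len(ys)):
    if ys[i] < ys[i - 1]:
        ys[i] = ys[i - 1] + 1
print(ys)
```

i=1: 3<4, ys[1] = 4+1 = 5 → [4, 5, 3, 3, 9, 8, 5]
i=2: 3<5, ys[2] = 5+1 = 6 → [4, 5, 6, 3, 9, 8, 5]
i=3: 3<6, ys[3] = 6+1 = 7 → [4, 5, 6, 7, 9, 8, 5]
i=4: 9>=7, unchanged → [4, 5, 6, 7, 9, 8, 5]
i=5: 8<9, ys[5] = 9+1 = 10 → [4, 5, 6, 7, 9, 10, 5]
i=6: 5<10, ys[6] = 10+1 = 11 → [4, 5, 6, 7, 9, 10, 11]

[4, 5, 6, 7, 9, 10, 11]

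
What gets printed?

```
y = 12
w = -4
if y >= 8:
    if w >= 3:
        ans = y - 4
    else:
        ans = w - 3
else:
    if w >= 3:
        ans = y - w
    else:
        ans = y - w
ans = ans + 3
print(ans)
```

y=12, w=-4
y >= 8 is True; w >= 3 is False
→ ans = w - 3 = -7
ans = (-7)+3 = -4

-4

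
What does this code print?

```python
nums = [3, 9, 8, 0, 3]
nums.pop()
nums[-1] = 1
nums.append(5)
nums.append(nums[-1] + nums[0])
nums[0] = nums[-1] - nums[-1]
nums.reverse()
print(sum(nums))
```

pop() removes 3 → [3, 9, 8, 0]
nums[-1] = 1 → [3, 9, 8, 1]
append 5 → [3, 9, 8, 1, 5]
append nums[-1]+nums[0] = 5+3 = 8 → [3, 9, 8, 1, 5, 8]
nums[0] = nums[-1]-nums[-1] = 8-8 = 0 → [0, 9, 8, 1, 5, 8]
reverse → [8, 5, 1, 8, 9, 0]
sum = 31

31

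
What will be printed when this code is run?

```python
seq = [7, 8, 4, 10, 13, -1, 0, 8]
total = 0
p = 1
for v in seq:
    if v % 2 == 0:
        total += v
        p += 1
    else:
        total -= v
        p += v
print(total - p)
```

-14

v=7: not even, total = 0-7 = -7; p=8
v=8: even, total = (-7)+8 = 1; p=9
v=4: even, total = 1+4 = 5; p=10
v=10: even, total = 5+10 = 15; p=11
v=13: not even, total = 15-13 = 2; p=24
v=-1: not even, total = 2-(-1) = 3; p=23
v=0: even, total = 3+0 = 3; p=24
v=8: even, total = 3+8 = 11; p=25
total-p = 11-25 = -14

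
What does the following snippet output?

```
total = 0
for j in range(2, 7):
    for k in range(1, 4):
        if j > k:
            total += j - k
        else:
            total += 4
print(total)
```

j=2,k=1: 2>1, total = 0+1 = 1
j=2,k=2: not 2>2, total = 1+4 = 5
j=2,k=3: not 2>3, total = 5+4 = 9
j=3,k=1: 3>1, total = 9+2 = 11
j=3,k=2: 3>2, total = 11+1 = 12
j=3,k=3: not 3>3, total = 12+4 = 16
j=4,k=1: 4>1, total = 16+3 = 19
j=4,k=2: 4>2, total = 19+2 = 21
j=4,k=3: 4>3, total = 21+1 = 22
j=5,k=1: 5>1, total = 22+4 = 26
j=5,k=2: 5>2, total = 26+3 = 29
j=5,k=3: 5>3, total = 29+2 = 31
j=6,k=1: 6>1, total = 31+5 = 36
j=6,k=2: 6>2, total = 36+4 = 40
j=6,k=3: 6>3, total = 40+3 = 43

43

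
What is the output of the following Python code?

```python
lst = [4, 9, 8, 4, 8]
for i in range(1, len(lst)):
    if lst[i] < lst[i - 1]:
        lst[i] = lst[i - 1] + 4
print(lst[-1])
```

21

i=1: 9>=4, unchanged → [4, 9, 8, 4, 8]
i=2: 8<9, lst[2] = 9+4 = 13 → [4, 9, 13, 4, 8]
i=3: 4<13, lst[3] = 13+4 = 17 → [4, 9, 13, 17, 8]
i=4: 8<17, lst[4] = 17+4 = 21 → [4, 9, 13, 17, 21]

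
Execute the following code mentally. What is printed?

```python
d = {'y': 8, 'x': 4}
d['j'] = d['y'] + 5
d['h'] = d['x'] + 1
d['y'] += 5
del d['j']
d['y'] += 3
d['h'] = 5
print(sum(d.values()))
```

d['j'] = d['y']+5 = 13 → {'y': 8, 'x': 4, 'j': 13}
d['h'] = d['x']+1 = 5 → {'y': 8, 'x': 4, 'j': 13, 'h': 5}
d['y'] = 8+5 = 13 → {'y': 13, 'x': 4, 'j': 13, 'h': 5}
del 'j' → {'y': 13, 'x': 4, 'h': 5}
d['y'] = 13+3 = 16 → {'y': 16, 'x': 4, 'h': 5}
d['h'] = 5 → {'y': 16, 'x': 4, 'h': 5}
sum of values = 25

25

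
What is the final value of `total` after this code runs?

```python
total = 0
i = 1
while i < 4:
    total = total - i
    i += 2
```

-4

i=1: total = 0-1 = -1
i=3: total = (-1)-3 = -4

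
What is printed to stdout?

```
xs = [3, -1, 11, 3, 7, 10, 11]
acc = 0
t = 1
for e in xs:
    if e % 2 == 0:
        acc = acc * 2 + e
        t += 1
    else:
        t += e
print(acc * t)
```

e=3: not even; t=4
e=-1: not even; t=3
e=11: not even; t=14
e=3: not even; t=17
e=7: not even; t=24
e=10: even, acc = 0*2+10 = 10; t=25
e=11: not even; t=36
acc*t = 10*36 = 360

360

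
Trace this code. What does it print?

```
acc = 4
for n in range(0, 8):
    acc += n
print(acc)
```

n=0: acc = 4+0 = 4
n=1: acc = 4+1 = 5
n=2: acc = 5+2 = 7
n=3: acc = 7+3 = 10
n=4: acc = 10+4 = 14
n=5: acc = 14+5 = 19
n=6: acc = 19+6 = 25
n=7: acc = 25+7 = 32

32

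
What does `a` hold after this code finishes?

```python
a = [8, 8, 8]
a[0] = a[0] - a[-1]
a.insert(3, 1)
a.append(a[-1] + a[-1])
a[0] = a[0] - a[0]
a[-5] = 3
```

[3, 8, 8, 1, 2]

a[0] = a[0]-a[-1] = 8-8 = 0 → [0, 8, 8]
insert 1 at 3 → [0, 8, 8, 1]
append a[-1]+a[-1] = 1+1 = 2 → [0, 8, 8, 1, 2]
a[0] = a[0]-a[0] = 0-0 = 0 → [0, 8, 8, 1, 2]
a[-5] = 3 → [3, 8, 8, 1, 2]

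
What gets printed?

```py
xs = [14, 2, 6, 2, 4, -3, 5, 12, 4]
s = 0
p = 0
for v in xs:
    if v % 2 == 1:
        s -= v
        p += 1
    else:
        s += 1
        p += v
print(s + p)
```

v=14: not odd, s = 0+1 = 1; p=14
v=2: not odd, s = 1+1 = 2; p=16
v=6: not odd, s = 2+1 = 3; p=22
v=2: not odd, s = 3+1 = 4; p=24
v=4: not odd, s = 4+1 = 5; p=28
v=-3: odd, s = 5-(-3) = 8; p=29
v=5: odd, s = 8-5 = 3; p=30
v=12: not odd, s = 3+1 = 4; p=42
v=4: not odd, s = 4+1 = 5; p=46
s+p = 5+46 = 51

51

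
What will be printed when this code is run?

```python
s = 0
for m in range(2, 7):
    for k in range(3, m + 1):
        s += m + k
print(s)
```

m=3,k=3: s = 0+6 = 6
m=4,k=3: s = 6+7 = 13
m=4,k=4: s = 13+8 = 21
m=5,k=3: s = 21+8 = 29
m=5,k=4: s = 29+9 = 38
m=5,k=5: s = 38+10 = 48
m=6,k=3: s = 48+9 = 57
m=6,k=4: s = 57+10 = 67
m=6,k=5: s = 67+11 = 78
m=6,k=6: s = 78+12 = 90

90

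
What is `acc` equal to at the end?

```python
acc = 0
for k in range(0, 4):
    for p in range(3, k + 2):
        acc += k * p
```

k=2,p=3: acc = 0+6 = 6
k=3,p=3: acc = 6+9 = 15
k=3,p=4: acc = 15+12 = 27

27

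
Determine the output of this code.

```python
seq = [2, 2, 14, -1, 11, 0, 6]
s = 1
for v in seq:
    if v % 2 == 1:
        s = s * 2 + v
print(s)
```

v=2: not odd
v=2: not odd
v=14: not odd
v=-1: odd, s = 1*2+(-1) = 1
v=11: odd, s = 1*2+11 = 13
v=0: not odd
v=6: not odd

13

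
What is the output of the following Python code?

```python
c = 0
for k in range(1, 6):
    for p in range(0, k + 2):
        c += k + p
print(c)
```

140

k=1,p=0: c = 0+1 = 1
k=1,p=1: c = 1+2 = 3
k=1,p=2: c = 3+3 = 6
k=2,p=0: c = 6+2 = 8
k=2,p=1: c = 8+3 = 11
k=2,p=2: c = 11+4 = 15
k=2,p=3: c = 15+5 = 20
k=3,p=0: c = 20+3 = 23
k=3,p=1: c = 23+4 = 27
k=3,p=2: c = 27+5 = 32
k=3,p=3: c = 32+6 = 38
k=3,p=4: c = 38+7 = 45
k=4,p=0: c = 45+4 = 49
k=4,p=1: c = 49+5 = 54
k=4,p=2: c = 54+6 = 60
k=4,p=3: c = 60+7 = 67
k=4,p=4: c = 67+8 = 75
k=4,p=5: c = 75+9 = 84
k=5,p=0: c = 84+5 = 89
k=5,p=1: c = 89+6 = 95
k=5,p=2: c = 95+7 = 102
k=5,p=3: c = 102+8 = 110
k=5,p=4: c = 110+9 = 119
k=5,p=5: c = 119+10 = 129
k=5,p=6: c = 129+11 = 140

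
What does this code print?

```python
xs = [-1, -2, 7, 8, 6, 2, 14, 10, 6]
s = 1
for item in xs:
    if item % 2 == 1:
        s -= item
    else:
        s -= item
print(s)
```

item=-1: odd, s = 1-(-1) = 2
item=-2: not odd, s = 2-(-2) = 4
item=7: odd, s = 4-7 = -3
item=8: not odd, s = (-3)-8 = -11
item=6: not odd, s = (-11)-6 = -17
item=2: not odd, s = (-17)-2 = -19
item=14: not odd, s = (-19)-14 = -33
item=10: not odd, s = (-33)-10 = -43
item=6: not odd, s = (-43)-6 = -49

-49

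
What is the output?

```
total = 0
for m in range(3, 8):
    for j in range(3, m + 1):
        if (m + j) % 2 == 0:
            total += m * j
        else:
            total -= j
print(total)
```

205

m=3,j=3: even sum, total = 0+9 = 9
m=4,j=3: odd sum, total = 9-3 = 6
m=4,j=4: even sum, total = 6+16 = 22
m=5,j=3: even sum, total = 22+15 = 37
m=5,j=4: odd sum, total = 37-4 = 33
m=5,j=5: even sum, total = 33+25 = 58
m=6,j=3: odd sum, total = 58-3 = 55
m=6,j=4: even sum, total = 55+24 = 79
m=6,j=5: odd sum, total = 79-5 = 74
m=6,j=6: even sum, total = 74+36 = 110
m=7,j=3: even sum, total = 110+21 = 131
m=7,j=4: odd sum, total = 131-4 = 127
m=7,j=5: even sum, total = 127+35 = 162
m=7,j=6: odd sum, total = 162-6 = 156
m=7,j=7: even sum, total = 156+49 = 205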